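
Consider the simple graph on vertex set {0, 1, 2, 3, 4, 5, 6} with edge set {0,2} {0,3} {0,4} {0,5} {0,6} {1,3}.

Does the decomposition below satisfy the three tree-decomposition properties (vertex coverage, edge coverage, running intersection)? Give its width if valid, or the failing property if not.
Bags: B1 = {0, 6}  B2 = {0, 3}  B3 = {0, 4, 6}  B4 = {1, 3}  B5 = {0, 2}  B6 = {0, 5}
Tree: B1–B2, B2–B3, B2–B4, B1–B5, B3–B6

A tree decomposition must satisfy three properties: every vertex lies in some bag; for every edge, both endpoints lie together in some bag; and for every vertex, the bags containing it form a connected subtree. Here bags containing vertex 6 are not connected in the tree, so the decomposition is invalid.

No — bags containing vertex 6 are not connected in the tree.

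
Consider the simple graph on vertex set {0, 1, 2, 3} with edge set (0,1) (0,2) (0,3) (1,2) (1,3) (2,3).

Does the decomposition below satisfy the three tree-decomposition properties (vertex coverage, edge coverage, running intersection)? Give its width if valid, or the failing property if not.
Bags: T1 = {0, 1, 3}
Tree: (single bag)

A tree decomposition must satisfy three properties: every vertex lies in some bag; for every edge, both endpoints lie together in some bag; and for every vertex, the bags containing it form a connected subtree. Here vertex 2 appears in no bag, so the decomposition is invalid.

No — vertex 2 appears in no bag.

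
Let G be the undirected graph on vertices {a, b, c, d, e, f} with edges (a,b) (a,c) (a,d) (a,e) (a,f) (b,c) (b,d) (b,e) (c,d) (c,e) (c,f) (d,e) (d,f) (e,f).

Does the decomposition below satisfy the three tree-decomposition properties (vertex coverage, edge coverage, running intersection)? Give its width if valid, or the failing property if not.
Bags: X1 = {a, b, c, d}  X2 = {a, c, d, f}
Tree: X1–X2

No — vertex e appears in no bag.

A tree decomposition must satisfy three properties: every vertex lies in some bag; for every edge, both endpoints lie together in some bag; and for every vertex, the bags containing it form a connected subtree. Here vertex e appears in no bag, so the decomposition is invalid.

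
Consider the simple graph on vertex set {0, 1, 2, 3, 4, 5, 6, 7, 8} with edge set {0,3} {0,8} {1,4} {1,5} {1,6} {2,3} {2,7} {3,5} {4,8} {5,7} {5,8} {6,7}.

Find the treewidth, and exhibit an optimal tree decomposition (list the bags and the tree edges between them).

The largest bag has 4 vertices, giving width 3; this decomposition certifies tw(G) ≤ 3. For the lower bound: the 4 vertex sets {0,4,8}, {1}, {5}, {2,3,6,7} are disjoint, each induces a connected subgraph, and every pair is joined by at least one edge of G. Contracting each set to a single vertex therefore yields K_{4} as a minor, and since treewidth is minor-monotone, tw(G) ≥ tw(K_{4}) = 3. Combining the bounds, tw(G) = 3.

Treewidth 3.
Bags: B1 = {0, 1, 4, 8}  B2 = {0, 1, 5, 8}  B3 = {0, 1, 3, 5}  B4 = {1, 3, 5, 6}  B5 = {3, 5, 6, 7}  B6 = {2, 3, 6, 7}
Tree: B1–B2, B2–B3, B3–B4, B4–B5, B5–B6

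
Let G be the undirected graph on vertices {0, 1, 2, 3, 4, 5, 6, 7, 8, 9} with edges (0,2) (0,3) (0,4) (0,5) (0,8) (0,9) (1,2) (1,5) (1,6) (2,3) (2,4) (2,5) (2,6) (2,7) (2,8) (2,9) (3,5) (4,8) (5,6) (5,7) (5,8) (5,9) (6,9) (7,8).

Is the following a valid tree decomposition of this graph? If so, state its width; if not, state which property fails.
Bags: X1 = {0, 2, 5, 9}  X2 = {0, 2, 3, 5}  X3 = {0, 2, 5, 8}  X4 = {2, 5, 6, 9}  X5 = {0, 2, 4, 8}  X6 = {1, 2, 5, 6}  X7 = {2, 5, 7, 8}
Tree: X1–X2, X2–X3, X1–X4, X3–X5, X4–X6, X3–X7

Yes; width 3.

Vertex coverage: the bags together contain {0, 1, 2, 3, 4, 5, 6, 7, 8, 9}, the full vertex set. Edge coverage: each edge of G has both endpoints in at least one bag. Running intersection: for every vertex, the bags containing it form a connected subtree. All three properties hold, so this is a valid tree decomposition of width max|bag| − 1 = 3, and hence tw(G) ≤ 3.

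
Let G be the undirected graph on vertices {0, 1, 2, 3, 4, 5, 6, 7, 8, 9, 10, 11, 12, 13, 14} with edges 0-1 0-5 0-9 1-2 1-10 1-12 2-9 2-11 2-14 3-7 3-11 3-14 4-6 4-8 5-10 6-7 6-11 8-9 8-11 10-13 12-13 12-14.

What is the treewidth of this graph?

3

A width-3 tree decomposition is:
Bags: B1 = {3, 4, 6, 7}  B2 = {3, 4, 6, 11}  B3 = {3, 4, 8, 11}  B4 = {3, 8, 11, 14}  B5 = {2, 8, 11, 14}  B6 = {2, 8, 9, 14}  B7 = {2, 9, 12, 14}  B8 = {1, 2, 9, 12}  B9 = {0, 1, 9, 12}  B10 = {0, 1, 12, 13}  B11 = {0, 1, 10, 13}  B12 = {0, 5, 10, 13}
Tree: B1–B2, B2–B3, B3–B4, B4–B5, B5–B6, B6–B7, B7–B8, B8–B9, B9–B10, B10–B11, B11–B12
The largest bag has 4 vertices, giving width 3; this decomposition certifies tw(G) ≤ 3. For the lower bound: the 4 vertex sets {4,6,7}, {3}, {11}, {2,8,9,14} are disjoint, each induces a connected subgraph, and every pair is joined by at least one edge of G. Contracting each set to a single vertex therefore yields K_{4} as a minor, and since treewidth is minor-monotone, tw(G) ≥ tw(K_{4}) = 3. The upper and lower bounds meet at 3, so that is the treewidth.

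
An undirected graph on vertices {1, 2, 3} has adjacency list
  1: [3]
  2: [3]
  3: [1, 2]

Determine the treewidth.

A width-1 tree decomposition is:
Bags: B1 = {1, 3}  B2 = {2, 3}
Tree: B1–B2
The largest bag has 2 vertices, giving width 1; this decomposition certifies tw(G) ≤ 1. Any graph with an edge has treewidth ≥ 1, and G has the edge 3–1. Combining the bounds, tw(G) = 1.

1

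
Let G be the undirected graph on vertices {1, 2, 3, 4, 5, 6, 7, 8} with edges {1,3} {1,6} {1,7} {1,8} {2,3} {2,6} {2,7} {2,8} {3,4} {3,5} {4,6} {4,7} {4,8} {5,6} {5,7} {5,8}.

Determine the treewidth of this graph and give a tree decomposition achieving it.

The largest bag has 5 vertices, giving width 4; this decomposition certifies tw(G) ≤ 4. For the lower bound: the 5 vertex sets {5,6}, {1,7}, {2,8}, {3}, {4} are disjoint, each induces a connected subgraph, and every pair is joined by at least one edge of G. Contracting each set to a single vertex therefore yields K_{5} as a minor, and since treewidth is minor-monotone, tw(G) ≥ tw(K_{5}) = 4. Hence tw(G) = 4 exactly.

Treewidth 4.
One such decomposition:
Bags: B1 = {3, 5, 6, 7, 8}  B2 = {1, 3, 6, 7, 8}  B3 = {2, 3, 6, 7, 8}  B4 = {3, 4, 6, 7, 8}
Tree: B1–B2, B2–B3, B3–B4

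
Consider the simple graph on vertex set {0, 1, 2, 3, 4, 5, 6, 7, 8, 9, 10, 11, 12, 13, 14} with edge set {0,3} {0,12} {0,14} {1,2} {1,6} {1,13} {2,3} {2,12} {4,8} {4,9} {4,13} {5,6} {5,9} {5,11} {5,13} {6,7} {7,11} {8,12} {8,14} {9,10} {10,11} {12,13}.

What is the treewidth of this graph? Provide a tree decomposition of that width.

The largest bag has 4 vertices, giving width 3; this decomposition certifies tw(G) ≤ 3. For the lower bound: the 4 vertex sets {7,10,11}, {9}, {5}, {1,4,6,13} are disjoint, each induces a connected subgraph, and every pair is joined by at least one edge of G. Contracting each set to a single vertex therefore yields K_{4} as a minor, and since treewidth is minor-monotone, tw(G) ≥ tw(K_{4}) = 3. Therefore the treewidth is 3.

Treewidth 3.
One optimal decomposition is:
Bags: B1 = {7, 9, 10, 11}  B2 = {5, 7, 9, 11}  B3 = {5, 6, 7, 9}  B4 = {4, 5, 6, 9}  B5 = {4, 5, 6, 13}  B6 = {1, 4, 6, 13}  B7 = {1, 4, 8, 13}  B8 = {1, 8, 12, 13}  B9 = {1, 2, 8, 12}  B10 = {2, 8, 12, 14}  B11 = {0, 2, 12, 14}  B12 = {0, 2, 3, 14}
Tree: B1–B2, B2–B3, B3–B4, B4–B5, B5–B6, B6–B7, B7–B8, B8–B9, B9–B10, B10–B11, B11–B12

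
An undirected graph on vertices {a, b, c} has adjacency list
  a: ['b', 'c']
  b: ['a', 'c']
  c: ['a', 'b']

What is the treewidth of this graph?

2

A width-2 tree decomposition is:
Bags: B1 = {a, b, c}
Tree: (single bag)
With just one bag of size 3, the width is 3 − 1 = 2, so tw(G) ≤ 2. Conversely, {a, b, c} is a clique of size 3, and the vertices of any clique must share a bag in every tree decomposition; so some bag has ≥ 3 vertices and tw(G) ≥ 2. Therefore the treewidth is 2.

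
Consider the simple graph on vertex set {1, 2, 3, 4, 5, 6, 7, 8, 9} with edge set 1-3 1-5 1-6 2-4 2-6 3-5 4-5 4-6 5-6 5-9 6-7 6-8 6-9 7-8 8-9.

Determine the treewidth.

2

A width-2 tree decomposition is:
Bags: B1 = {5, 6, 9}  B2 = {4, 5, 6}  B3 = {6, 8, 9}  B4 = {2, 4, 6}  B5 = {1, 5, 6}  B6 = {1, 3, 5}  B7 = {6, 7, 8}
Tree: B1–B2, B1–B3, B2–B4, B1–B5, B5–B6, B3–B7
The largest bag has 3 vertices, giving width 2; this decomposition certifies tw(G) ≤ 2. On the other hand G contains the 3-clique {1, 3, 5}. A clique must lie in a single bag of any decomposition, so no decomposition can have width below 2. Therefore the treewidth is 2.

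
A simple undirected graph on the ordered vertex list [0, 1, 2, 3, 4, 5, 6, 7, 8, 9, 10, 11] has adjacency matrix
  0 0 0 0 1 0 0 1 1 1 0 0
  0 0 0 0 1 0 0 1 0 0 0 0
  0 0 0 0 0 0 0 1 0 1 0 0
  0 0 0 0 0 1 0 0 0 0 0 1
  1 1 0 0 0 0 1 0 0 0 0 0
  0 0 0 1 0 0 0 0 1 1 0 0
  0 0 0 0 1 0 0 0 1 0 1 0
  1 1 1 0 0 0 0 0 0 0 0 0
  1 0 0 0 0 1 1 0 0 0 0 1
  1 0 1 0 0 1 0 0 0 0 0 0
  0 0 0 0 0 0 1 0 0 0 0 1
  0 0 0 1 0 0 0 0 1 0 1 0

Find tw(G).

A width-3 tree decomposition is:
Bags: B1 = {1, 2, 4, 7}  B2 = {0, 2, 4, 7}  B3 = {0, 2, 4, 9}  B4 = {0, 4, 6, 9}  B5 = {0, 6, 8, 9}  B6 = {5, 6, 8, 9}  B7 = {5, 6, 8, 10}  B8 = {5, 8, 10, 11}  B9 = {3, 5, 10, 11}
Tree: B1–B2, B2–B3, B3–B4, B4–B5, B5–B6, B6–B7, B7–B8, B8–B9
Every bag has size at most 4, so the width is 4 − 1 = 3 and tw(G) ≤ 3. For the lower bound: the 4 vertex sets {1,2,7}, {4}, {0}, {5,6,8,9} are disjoint, each induces a connected subgraph, and every pair is joined by at least one edge of G. Contracting each set to a single vertex therefore yields K_{4} as a minor, and since treewidth is minor-monotone, tw(G) ≥ tw(K_{4}) = 3. Therefore the treewidth is 3.

3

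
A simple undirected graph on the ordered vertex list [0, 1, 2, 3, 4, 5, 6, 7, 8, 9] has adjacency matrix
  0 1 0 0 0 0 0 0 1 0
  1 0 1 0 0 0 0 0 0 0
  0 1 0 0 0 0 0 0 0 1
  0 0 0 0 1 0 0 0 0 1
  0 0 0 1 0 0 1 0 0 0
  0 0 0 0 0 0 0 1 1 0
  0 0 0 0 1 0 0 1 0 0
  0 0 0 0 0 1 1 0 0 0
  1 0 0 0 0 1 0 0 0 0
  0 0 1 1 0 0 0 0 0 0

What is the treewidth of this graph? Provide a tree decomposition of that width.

Each bag holds 3 vertices, so the decomposition has width 2, which upper-bounds the treewidth. Since 1–0–8–5–7–6–4–3–9–2–1 is a cycle in G, G is not acyclic. Forests are exactly the graphs of treewidth ≤ 1, so tw(G) ≥ 2. Hence tw(G) = 2 exactly.

Treewidth 2.
Bags: B1 = {0, 1, 8}  B2 = {1, 5, 8}  B3 = {1, 5, 7}  B4 = {1, 6, 7}  B5 = {1, 4, 6}  B6 = {1, 3, 4}  B7 = {1, 3, 9}  B8 = {1, 2, 9}
Tree: B1–B2, B2–B3, B3–B4, B4–B5, B5–B6, B6–B7, B7–B8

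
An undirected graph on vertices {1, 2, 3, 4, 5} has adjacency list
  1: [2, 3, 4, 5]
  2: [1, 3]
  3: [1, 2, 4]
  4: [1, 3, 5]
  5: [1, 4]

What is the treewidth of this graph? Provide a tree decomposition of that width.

Treewidth 2.
Bags: B1 = {1, 3, 4}  B2 = {1, 4, 5}  B3 = {1, 2, 3}
Tree: B1–B2, B1–B3

Each bag holds 3 vertices, so the decomposition has width 2, which upper-bounds the treewidth. For the lower bound, the 3 vertices {1, 2, 3} are pairwise adjacent, and any tree decomposition puts a clique entirely inside one bag — forcing width ≥ 2. Hence tw(G) = 2 exactly.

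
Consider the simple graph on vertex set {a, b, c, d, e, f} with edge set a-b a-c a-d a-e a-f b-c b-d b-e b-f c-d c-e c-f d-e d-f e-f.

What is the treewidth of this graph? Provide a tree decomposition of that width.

Treewidth 5.
One such decomposition:
Bags: B1 = {a, b, c, d, e, f}
Tree: (single bag)

With just one bag of size 6, the width is 6 − 1 = 5, so tw(G) ≤ 5. On the other hand G contains the 6-clique {a, b, c, d, e, f}. A clique must lie in a single bag of any decomposition, so no decomposition can have width below 5. Combining the bounds, tw(G) = 5.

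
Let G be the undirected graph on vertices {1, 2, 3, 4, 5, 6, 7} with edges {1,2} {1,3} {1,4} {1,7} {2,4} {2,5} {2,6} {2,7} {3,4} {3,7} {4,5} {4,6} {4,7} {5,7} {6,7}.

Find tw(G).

3

A width-3 tree decomposition is:
Bags: B1 = {1, 2, 4, 7}  B2 = {2, 4, 6, 7}  B3 = {2, 4, 5, 7}  B4 = {1, 3, 4, 7}
Tree: B1–B2, B1–B3, B1–B4
Every bag has size at most 4, so the width is 4 − 1 = 3 and tw(G) ≤ 3. Conversely, {1, 2, 4, 7} is a clique of size 4, and the vertices of any clique must share a bag in every tree decomposition; so some bag has ≥ 4 vertices and tw(G) ≥ 3. Combining the bounds, tw(G) = 3.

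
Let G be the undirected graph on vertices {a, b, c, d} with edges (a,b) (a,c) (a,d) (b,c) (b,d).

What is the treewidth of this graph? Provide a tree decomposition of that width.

Treewidth 2.
One optimal decomposition is:
Bags: B1 = {a, b, c}  B2 = {a, b, d}
Tree: B1–B2

The largest bag has 3 vertices, giving width 2; this decomposition certifies tw(G) ≤ 2. On the other hand G contains the 3-clique {a, b, d}. A clique must lie in a single bag of any decomposition, so no decomposition can have width below 2. Therefore the treewidth is 2.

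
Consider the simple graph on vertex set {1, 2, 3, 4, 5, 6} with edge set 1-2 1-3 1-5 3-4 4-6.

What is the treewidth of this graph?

1

A width-1 tree decomposition is:
Bags: B1 = {1, 3}  B2 = {3, 4}  B3 = {1, 2}  B4 = {1, 5}  B5 = {4, 6}
Tree: B1–B2, B1–B3, B1–B4, B2–B5
Each bag holds 2 vertices, so the decomposition has width 1, which upper-bounds the treewidth. Since G has at least one edge (e.g. 3–1), it is not an edgeless graph, so tw(G) ≥ 1. Therefore the treewidth is 1.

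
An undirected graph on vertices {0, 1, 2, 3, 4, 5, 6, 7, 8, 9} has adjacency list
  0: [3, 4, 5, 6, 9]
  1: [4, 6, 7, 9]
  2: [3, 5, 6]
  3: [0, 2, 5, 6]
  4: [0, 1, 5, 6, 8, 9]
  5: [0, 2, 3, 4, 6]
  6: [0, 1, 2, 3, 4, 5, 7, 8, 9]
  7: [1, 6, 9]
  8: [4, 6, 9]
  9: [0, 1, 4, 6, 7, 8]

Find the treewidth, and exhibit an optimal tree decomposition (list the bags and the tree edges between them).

Treewidth 3.
Bags: B1 = {4, 6, 8, 9}  B2 = {1, 4, 6, 9}  B3 = {0, 4, 6, 9}  B4 = {0, 4, 5, 6}  B5 = {0, 3, 5, 6}  B6 = {1, 6, 7, 9}  B7 = {2, 3, 5, 6}
Tree: B1–B2, B2–B3, B3–B4, B4–B5, B2–B6, B5–B7

Every bag has size at most 4, so the width is 4 − 1 = 3 and tw(G) ≤ 3. For the lower bound, the 4 vertices {2, 3, 5, 6} are pairwise adjacent, and any tree decomposition puts a clique entirely inside one bag — forcing width ≥ 3. The upper and lower bounds meet at 3, so that is the treewidth.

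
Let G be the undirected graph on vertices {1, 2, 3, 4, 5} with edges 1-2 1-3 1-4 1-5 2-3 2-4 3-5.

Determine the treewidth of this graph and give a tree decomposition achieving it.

Treewidth 2.
One optimal decomposition is:
Bags: B1 = {1, 3, 5}  B2 = {1, 2, 3}  B3 = {1, 2, 4}
Tree: B1–B2, B2–B3

The largest bag has 3 vertices, giving width 2; this decomposition certifies tw(G) ≤ 2. On the other hand G contains the 3-clique {1, 2, 3}. A clique must lie in a single bag of any decomposition, so no decomposition can have width below 2. The upper and lower bounds meet at 2, so that is the treewidth.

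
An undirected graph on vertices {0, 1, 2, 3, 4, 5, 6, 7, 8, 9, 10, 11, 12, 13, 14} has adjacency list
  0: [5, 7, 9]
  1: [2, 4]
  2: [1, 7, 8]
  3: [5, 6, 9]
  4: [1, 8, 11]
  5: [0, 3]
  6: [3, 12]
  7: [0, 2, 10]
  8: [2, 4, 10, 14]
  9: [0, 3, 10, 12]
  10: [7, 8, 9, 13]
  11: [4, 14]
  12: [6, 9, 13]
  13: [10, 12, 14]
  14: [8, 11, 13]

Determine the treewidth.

3

A width-3 tree decomposition is:
Bags: B1 = {1, 4, 11, 14}  B2 = {1, 4, 8, 14}  B3 = {1, 2, 8, 14}  B4 = {2, 8, 13, 14}  B5 = {2, 8, 10, 13}  B6 = {2, 7, 10, 13}  B7 = {7, 10, 12, 13}  B8 = {7, 9, 10, 12}  B9 = {0, 7, 9, 12}  B10 = {0, 6, 9, 12}  B11 = {0, 3, 6, 9}  B12 = {0, 3, 5, 6}
Tree: B1–B2, B2–B3, B3–B4, B4–B5, B5–B6, B6–B7, B7–B8, B8–B9, B9–B10, B10–B11, B11–B12
Each bag holds 4 vertices, so the decomposition has width 3, which upper-bounds the treewidth. For the lower bound: the 4 vertex sets {1,4,11}, {14}, {8}, {2,7,10,13} are disjoint, each induces a connected subgraph, and every pair is joined by at least one edge of G. Contracting each set to a single vertex therefore yields K_{4} as a minor, and since treewidth is minor-monotone, tw(G) ≥ tw(K_{4}) = 3. Therefore the treewidth is 3.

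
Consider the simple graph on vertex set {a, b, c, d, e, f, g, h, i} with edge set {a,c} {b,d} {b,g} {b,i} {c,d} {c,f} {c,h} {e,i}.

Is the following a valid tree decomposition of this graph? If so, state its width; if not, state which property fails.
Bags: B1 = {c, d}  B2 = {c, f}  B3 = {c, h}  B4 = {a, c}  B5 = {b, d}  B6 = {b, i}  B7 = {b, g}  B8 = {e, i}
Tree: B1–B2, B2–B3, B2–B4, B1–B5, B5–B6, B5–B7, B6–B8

Yes; width 1.

Checking the three conditions: (i) the bags cover all of {a, b, c, d, e, f, g, h, i}; (ii) for each edge, some bag contains both endpoints; (iii) the bags containing any fixed vertex form a subtree. All hold, so the decomposition is valid with width 2 − 1 = 1.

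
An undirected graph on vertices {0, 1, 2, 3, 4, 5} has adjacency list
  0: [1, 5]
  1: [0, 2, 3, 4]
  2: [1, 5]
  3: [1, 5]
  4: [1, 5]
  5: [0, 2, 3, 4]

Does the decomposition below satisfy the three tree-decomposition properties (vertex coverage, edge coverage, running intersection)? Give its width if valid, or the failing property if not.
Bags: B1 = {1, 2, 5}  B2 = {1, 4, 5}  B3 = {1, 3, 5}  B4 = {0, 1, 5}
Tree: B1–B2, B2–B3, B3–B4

Vertex coverage: the bags together contain {0, 1, 2, 3, 4, 5}, the full vertex set. Edge coverage: each edge of G has both endpoints in at least one bag. Running intersection: for every vertex, the bags containing it form a connected subtree. All three properties hold, so this is a valid tree decomposition of width max|bag| − 1 = 2, and hence tw(G) ≤ 2.

Yes; width 2.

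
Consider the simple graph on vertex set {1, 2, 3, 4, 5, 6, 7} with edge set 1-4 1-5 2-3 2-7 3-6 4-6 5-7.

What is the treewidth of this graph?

A width-2 tree decomposition is:
Bags: B1 = {2, 5, 7}  B2 = {2, 3, 5}  B3 = {3, 5, 6}  B4 = {4, 5, 6}  B5 = {1, 4, 5}
Tree: B1–B2, B2–B3, B3–B4, B4–B5
Every bag has size at most 3, so the width is 3 − 1 = 2 and tw(G) ≤ 2. Since 5–7–2–3–6–4–1–5 is a cycle in G, G is not acyclic. Forests are exactly the graphs of treewidth ≤ 1, so tw(G) ≥ 2. The upper and lower bounds meet at 2, so that is the treewidth.

2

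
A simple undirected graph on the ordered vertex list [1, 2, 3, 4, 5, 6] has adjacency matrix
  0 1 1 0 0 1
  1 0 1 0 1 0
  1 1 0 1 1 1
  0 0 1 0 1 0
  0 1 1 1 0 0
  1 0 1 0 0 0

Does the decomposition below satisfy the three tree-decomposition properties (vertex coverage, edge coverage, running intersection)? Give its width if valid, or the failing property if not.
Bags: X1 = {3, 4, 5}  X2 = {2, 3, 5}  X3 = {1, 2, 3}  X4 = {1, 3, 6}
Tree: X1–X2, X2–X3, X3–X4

Checking the three conditions: (i) the bags cover all of {1, 2, 3, 4, 5, 6}; (ii) for each edge, some bag contains both endpoints; (iii) the bags containing any fixed vertex form a subtree. All hold, so the decomposition is valid with width 3 − 1 = 2.

Yes; width 2.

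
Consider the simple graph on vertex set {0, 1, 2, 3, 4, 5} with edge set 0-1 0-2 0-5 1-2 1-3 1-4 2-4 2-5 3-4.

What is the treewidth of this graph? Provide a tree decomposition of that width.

Treewidth 2.
Bags: B1 = {0, 1, 2}  B2 = {1, 2, 4}  B3 = {0, 2, 5}  B4 = {1, 3, 4}
Tree: B1–B2, B1–B3, B2–B4

Every bag has size at most 3, so the width is 3 − 1 = 2 and tw(G) ≤ 2. On the other hand G contains the 3-clique {0, 1, 2}. A clique must lie in a single bag of any decomposition, so no decomposition can have width below 2. The upper and lower bounds meet at 2, so that is the treewidth.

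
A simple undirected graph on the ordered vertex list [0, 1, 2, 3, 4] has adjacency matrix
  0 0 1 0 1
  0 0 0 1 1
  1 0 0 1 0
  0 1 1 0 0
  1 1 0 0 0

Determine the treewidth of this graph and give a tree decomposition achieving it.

The largest bag has 3 vertices, giving width 2; this decomposition certifies tw(G) ≤ 2. The edges 0–2–3–1–4–0 form a cycle, so G is not a tree and its treewidth is at least 2. The upper and lower bounds meet at 2, so that is the treewidth.

Treewidth 2.
One optimal decomposition is:
Bags: B1 = {0, 2, 3}  B2 = {0, 1, 3}  B3 = {0, 1, 4}
Tree: B1–B2, B2–B3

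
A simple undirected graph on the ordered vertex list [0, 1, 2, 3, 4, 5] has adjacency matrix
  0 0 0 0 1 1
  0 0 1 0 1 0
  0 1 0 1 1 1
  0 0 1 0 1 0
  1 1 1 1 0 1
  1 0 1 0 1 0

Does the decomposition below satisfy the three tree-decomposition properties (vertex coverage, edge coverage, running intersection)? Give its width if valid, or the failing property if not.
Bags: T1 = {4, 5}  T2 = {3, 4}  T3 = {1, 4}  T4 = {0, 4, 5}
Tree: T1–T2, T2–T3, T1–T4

No — vertex 2 appears in no bag.

A tree decomposition must satisfy three properties: every vertex lies in some bag; for every edge, both endpoints lie together in some bag; and for every vertex, the bags containing it form a connected subtree. Here vertex 2 appears in no bag, so the decomposition is invalid.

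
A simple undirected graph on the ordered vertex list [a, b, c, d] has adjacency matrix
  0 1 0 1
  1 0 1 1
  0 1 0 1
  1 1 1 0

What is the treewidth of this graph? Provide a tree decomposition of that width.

The largest bag has 3 vertices, giving width 2; this decomposition certifies tw(G) ≤ 2. Conversely, {b, c, d} is a clique of size 3, and the vertices of any clique must share a bag in every tree decomposition; so some bag has ≥ 3 vertices and tw(G) ≥ 2. The upper and lower bounds meet at 2, so that is the treewidth.

Treewidth 2.
Bags: B1 = {a, b, d}  B2 = {b, c, d}
Tree: B1–B2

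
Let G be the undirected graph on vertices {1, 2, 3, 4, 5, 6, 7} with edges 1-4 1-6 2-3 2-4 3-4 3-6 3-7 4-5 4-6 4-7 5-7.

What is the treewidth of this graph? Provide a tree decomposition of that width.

Treewidth 2.
One such decomposition:
Bags: B1 = {3, 4, 6}  B2 = {3, 4, 7}  B3 = {2, 3, 4}  B4 = {1, 4, 6}  B5 = {4, 5, 7}
Tree: B1–B2, B2–B3, B1–B4, B2–B5

Each bag holds 3 vertices, so the decomposition has width 2, which upper-bounds the treewidth. For the lower bound, the 3 vertices {1, 4, 6} are pairwise adjacent, and any tree decomposition puts a clique entirely inside one bag — forcing width ≥ 2. The upper and lower bounds meet at 2, so that is the treewidth.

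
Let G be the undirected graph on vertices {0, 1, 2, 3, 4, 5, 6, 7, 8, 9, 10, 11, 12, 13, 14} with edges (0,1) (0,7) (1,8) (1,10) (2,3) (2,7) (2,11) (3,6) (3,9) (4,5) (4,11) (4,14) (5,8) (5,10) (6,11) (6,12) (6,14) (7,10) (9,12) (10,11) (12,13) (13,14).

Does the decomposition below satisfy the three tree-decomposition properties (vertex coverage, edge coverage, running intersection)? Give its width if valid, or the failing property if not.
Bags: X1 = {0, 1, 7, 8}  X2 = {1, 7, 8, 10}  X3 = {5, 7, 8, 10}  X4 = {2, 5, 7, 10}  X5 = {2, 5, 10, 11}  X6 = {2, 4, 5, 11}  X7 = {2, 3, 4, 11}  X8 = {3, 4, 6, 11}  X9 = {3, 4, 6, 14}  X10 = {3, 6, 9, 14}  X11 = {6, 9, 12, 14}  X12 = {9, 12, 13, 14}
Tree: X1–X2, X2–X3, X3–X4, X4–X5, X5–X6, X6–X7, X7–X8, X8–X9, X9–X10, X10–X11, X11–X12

Vertex coverage: the bags together contain {0, 1, 2, 3, 4, 5, 6, 7, 8, 9, 10, 11, 12, 13, 14}, the full vertex set. Edge coverage: each edge of G has both endpoints in at least one bag. Running intersection: for every vertex, the bags containing it form a connected subtree. All three properties hold, so this is a valid tree decomposition of width max|bag| − 1 = 3, and hence tw(G) ≤ 3.

Yes; width 3.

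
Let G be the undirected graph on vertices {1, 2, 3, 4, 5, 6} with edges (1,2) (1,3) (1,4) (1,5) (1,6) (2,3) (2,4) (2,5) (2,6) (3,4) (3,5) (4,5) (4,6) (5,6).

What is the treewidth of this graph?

4

A width-4 tree decomposition is:
Bags: B1 = {1, 2, 4, 5, 6}  B2 = {1, 2, 3, 4, 5}
Tree: B1–B2
Each bag holds 5 vertices, so the decomposition has width 4, which upper-bounds the treewidth. For the lower bound, the 5 vertices {1, 2, 3, 4, 5} are pairwise adjacent, and any tree decomposition puts a clique entirely inside one bag — forcing width ≥ 4. Therefore the treewidth is 4.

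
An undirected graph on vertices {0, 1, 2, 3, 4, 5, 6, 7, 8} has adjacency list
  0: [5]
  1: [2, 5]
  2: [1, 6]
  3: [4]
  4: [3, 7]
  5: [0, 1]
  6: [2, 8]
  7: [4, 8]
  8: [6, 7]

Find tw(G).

1

A width-1 tree decomposition is:
Bags: B1 = {3, 4}  B2 = {4, 7}  B3 = {7, 8}  B4 = {6, 8}  B5 = {2, 6}  B6 = {1, 2}  B7 = {1, 5}  B8 = {0, 5}
Tree: B1–B2, B2–B3, B3–B4, B4–B5, B5–B6, B6–B7, B7–B8
The largest bag has 2 vertices, giving width 1; this decomposition certifies tw(G) ≤ 1. G has an edge, so its treewidth is at least 1. The upper and lower bounds meet at 1, so that is the treewidth.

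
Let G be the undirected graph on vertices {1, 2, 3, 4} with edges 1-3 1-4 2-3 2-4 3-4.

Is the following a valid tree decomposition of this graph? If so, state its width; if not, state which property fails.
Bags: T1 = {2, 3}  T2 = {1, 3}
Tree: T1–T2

No — vertex 4 appears in no bag.

A tree decomposition must satisfy three properties: every vertex lies in some bag; for every edge, both endpoints lie together in some bag; and for every vertex, the bags containing it form a connected subtree. Here vertex 4 appears in no bag, so the decomposition is invalid.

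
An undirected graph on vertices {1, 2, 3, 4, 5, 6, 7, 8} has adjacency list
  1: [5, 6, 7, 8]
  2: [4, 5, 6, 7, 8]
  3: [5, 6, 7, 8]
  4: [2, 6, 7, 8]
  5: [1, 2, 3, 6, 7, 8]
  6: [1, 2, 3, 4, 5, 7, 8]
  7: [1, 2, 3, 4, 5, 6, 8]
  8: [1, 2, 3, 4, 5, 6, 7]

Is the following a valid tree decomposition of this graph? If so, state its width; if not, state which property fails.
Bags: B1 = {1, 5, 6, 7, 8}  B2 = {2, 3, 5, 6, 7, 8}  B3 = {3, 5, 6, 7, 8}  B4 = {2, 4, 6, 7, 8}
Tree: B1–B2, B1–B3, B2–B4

A tree decomposition must satisfy three properties: every vertex lies in some bag; for every edge, both endpoints lie together in some bag; and for every vertex, the bags containing it form a connected subtree. Here bags containing vertex 3 are not connected in the tree, so the decomposition is invalid.

No — bags containing vertex 3 are not connected in the tree.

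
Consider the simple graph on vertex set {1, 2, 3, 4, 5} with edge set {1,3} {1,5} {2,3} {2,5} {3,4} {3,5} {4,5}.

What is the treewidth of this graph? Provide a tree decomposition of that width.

Each bag holds 3 vertices, so the decomposition has width 2, which upper-bounds the treewidth. Conversely, {1, 3, 5} is a clique of size 3, and the vertices of any clique must share a bag in every tree decomposition; so some bag has ≥ 3 vertices and tw(G) ≥ 2. Therefore the treewidth is 2.

Treewidth 2.
One optimal decomposition is:
Bags: B1 = {1, 3, 5}  B2 = {3, 4, 5}  B3 = {2, 3, 5}
Tree: B1–B2, B2–B3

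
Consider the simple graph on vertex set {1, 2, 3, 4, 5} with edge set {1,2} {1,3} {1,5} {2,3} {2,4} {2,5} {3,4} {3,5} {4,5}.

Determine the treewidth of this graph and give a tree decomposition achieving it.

Treewidth 3.
Bags: B1 = {2, 3, 4, 5}  B2 = {1, 2, 3, 5}
Tree: B1–B2

Each bag holds 4 vertices, so the decomposition has width 3, which upper-bounds the treewidth. For the lower bound, the 4 vertices {1, 2, 3, 5} are pairwise adjacent, and any tree decomposition puts a clique entirely inside one bag — forcing width ≥ 3. The upper and lower bounds meet at 3, so that is the treewidth.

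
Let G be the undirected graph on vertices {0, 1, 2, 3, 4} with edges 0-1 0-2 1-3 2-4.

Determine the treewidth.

1

A width-1 tree decomposition is:
Bags: B1 = {2, 4}  B2 = {0, 2}  B3 = {0, 1}  B4 = {1, 3}
Tree: B1–B2, B2–B3, B3–B4
Every bag has size at most 2, so the width is 2 − 1 = 1 and tw(G) ≤ 1. G has an edge, so its treewidth is at least 1. Hence tw(G) = 1 exactly.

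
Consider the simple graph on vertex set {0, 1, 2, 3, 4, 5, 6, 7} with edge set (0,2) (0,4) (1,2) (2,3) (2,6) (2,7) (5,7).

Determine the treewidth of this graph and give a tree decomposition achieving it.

Treewidth 1.
Bags: B1 = {2, 7}  B2 = {0, 2}  B3 = {5, 7}  B4 = {2, 6}  B5 = {1, 2}  B6 = {2, 3}  B7 = {0, 4}
Tree: B1–B2, B1–B3, B2–B4, B2–B5, B5–B6, B2–B7

The largest bag has 2 vertices, giving width 1; this decomposition certifies tw(G) ≤ 1. Any graph with an edge has treewidth ≥ 1, and G has the edge 2–7. Combining the bounds, tw(G) = 1.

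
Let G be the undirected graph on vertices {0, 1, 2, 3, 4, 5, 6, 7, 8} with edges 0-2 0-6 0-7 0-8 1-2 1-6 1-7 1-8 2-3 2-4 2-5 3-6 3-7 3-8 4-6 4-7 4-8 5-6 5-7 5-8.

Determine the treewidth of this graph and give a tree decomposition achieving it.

Treewidth 4.
One such decomposition:
Bags: B1 = {2, 3, 6, 7, 8}  B2 = {2, 4, 6, 7, 8}  B3 = {0, 2, 6, 7, 8}  B4 = {2, 5, 6, 7, 8}  B5 = {1, 2, 6, 7, 8}
Tree: B1–B2, B2–B3, B3–B4, B4–B5

Each bag holds 5 vertices, so the decomposition has width 4, which upper-bounds the treewidth. For the lower bound: the 5 vertex sets {2,3}, {4,8}, {0,7}, {6}, {5} are disjoint, each induces a connected subgraph, and every pair is joined by at least one edge of G. Contracting each set to a single vertex therefore yields K_{5} as a minor, and since treewidth is minor-monotone, tw(G) ≥ tw(K_{5}) = 4. Hence tw(G) = 4 exactly.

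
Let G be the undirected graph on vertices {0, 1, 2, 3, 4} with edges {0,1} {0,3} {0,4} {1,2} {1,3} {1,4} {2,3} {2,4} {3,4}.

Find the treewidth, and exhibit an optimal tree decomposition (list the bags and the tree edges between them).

Treewidth 3.
Bags: B1 = {1, 2, 3, 4}  B2 = {0, 1, 3, 4}
Tree: B1–B2

Every bag has size at most 4, so the width is 4 − 1 = 3 and tw(G) ≤ 3. On the other hand G contains the 4-clique {0, 1, 3, 4}. A clique must lie in a single bag of any decomposition, so no decomposition can have width below 3. Hence tw(G) = 3 exactly.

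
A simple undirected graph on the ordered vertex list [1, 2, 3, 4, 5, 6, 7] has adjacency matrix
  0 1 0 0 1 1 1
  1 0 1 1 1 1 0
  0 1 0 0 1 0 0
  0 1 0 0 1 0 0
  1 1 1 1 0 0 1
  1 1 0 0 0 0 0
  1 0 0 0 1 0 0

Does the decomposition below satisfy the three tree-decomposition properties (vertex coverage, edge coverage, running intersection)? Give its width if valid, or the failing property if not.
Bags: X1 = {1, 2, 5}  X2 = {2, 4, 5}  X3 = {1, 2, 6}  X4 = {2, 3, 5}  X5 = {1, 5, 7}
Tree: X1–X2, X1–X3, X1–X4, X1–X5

Vertex coverage: the bags together contain {1, 2, 3, 4, 5, 6, 7}, the full vertex set. Edge coverage: each edge of G has both endpoints in at least one bag. Running intersection: for every vertex, the bags containing it form a connected subtree. All three properties hold, so this is a valid tree decomposition of width max|bag| − 1 = 2, and hence tw(G) ≤ 2.

Yes; width 2.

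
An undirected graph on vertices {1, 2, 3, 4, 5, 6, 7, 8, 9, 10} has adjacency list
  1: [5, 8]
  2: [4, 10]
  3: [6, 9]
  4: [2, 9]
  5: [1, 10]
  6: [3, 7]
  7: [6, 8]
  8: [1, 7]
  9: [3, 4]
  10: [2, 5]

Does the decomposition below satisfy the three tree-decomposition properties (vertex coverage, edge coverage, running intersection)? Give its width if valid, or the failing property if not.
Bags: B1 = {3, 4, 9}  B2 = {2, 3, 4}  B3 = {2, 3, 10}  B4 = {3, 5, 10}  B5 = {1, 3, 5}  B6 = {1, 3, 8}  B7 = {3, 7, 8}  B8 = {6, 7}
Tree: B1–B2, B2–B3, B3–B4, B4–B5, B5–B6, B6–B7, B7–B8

No — edge (3,6) lies in no bag.

A tree decomposition must satisfy three properties: every vertex lies in some bag; for every edge, both endpoints lie together in some bag; and for every vertex, the bags containing it form a connected subtree. Here edge (3,6) lies in no bag, so the decomposition is invalid.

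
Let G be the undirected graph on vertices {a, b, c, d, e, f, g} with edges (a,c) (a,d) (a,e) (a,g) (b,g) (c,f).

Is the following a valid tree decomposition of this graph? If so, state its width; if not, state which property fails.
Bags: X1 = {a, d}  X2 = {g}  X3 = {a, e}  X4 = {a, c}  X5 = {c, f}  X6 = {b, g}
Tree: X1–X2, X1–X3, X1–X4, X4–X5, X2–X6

A tree decomposition must satisfy three properties: every vertex lies in some bag; for every edge, both endpoints lie together in some bag; and for every vertex, the bags containing it form a connected subtree. Here edge (a,g) lies in no bag, so the decomposition is invalid.

No — edge (a,g) lies in no bag.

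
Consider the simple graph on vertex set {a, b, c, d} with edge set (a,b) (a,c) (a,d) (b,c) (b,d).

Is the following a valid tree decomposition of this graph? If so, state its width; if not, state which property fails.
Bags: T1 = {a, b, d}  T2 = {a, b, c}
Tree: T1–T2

Vertex coverage: the bags together contain {a, b, c, d}, the full vertex set. Edge coverage: each edge of G has both endpoints in at least one bag. Running intersection: for every vertex, the bags containing it form a connected subtree. All three properties hold, so this is a valid tree decomposition of width max|bag| − 1 = 2, and hence tw(G) ≤ 2.

Yes; width 2.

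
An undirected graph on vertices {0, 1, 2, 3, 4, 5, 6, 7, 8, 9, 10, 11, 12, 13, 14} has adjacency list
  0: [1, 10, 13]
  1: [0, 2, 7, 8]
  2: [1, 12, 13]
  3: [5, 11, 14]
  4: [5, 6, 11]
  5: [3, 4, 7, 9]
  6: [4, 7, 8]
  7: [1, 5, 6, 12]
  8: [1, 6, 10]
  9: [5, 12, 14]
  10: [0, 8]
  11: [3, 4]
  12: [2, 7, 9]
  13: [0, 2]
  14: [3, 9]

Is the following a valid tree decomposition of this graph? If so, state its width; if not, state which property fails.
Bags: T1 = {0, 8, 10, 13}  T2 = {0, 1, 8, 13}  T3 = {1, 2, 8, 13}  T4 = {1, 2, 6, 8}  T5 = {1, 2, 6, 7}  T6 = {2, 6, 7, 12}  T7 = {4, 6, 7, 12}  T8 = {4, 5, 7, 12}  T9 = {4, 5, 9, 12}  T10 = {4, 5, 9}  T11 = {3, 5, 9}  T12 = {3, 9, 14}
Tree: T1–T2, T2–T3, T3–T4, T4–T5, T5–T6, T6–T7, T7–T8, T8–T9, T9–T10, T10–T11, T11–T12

A tree decomposition must satisfy three properties: every vertex lies in some bag; for every edge, both endpoints lie together in some bag; and for every vertex, the bags containing it form a connected subtree. Here vertex 11 appears in no bag, so the decomposition is invalid.

No — vertex 11 appears in no bag.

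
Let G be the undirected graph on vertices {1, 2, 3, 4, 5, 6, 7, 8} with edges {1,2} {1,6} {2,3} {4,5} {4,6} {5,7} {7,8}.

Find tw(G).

1

A width-1 tree decomposition is:
Bags: B1 = {2, 3}  B2 = {1, 2}  B3 = {1, 6}  B4 = {4, 6}  B5 = {4, 5}  B6 = {5, 7}  B7 = {7, 8}
Tree: B1–B2, B2–B3, B3–B4, B4–B5, B5–B6, B6–B7
Every bag has size at most 2, so the width is 2 − 1 = 1 and tw(G) ≤ 1. G has an edge, so its treewidth is at least 1. The upper and lower bounds meet at 1, so that is the treewidth.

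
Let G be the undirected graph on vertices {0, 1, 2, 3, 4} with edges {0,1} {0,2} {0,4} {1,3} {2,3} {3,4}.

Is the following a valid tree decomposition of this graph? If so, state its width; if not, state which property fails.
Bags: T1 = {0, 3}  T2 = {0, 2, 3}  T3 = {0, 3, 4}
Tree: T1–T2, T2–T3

No — vertex 1 appears in no bag.

A tree decomposition must satisfy three properties: every vertex lies in some bag; for every edge, both endpoints lie together in some bag; and for every vertex, the bags containing it form a connected subtree. Here vertex 1 appears in no bag, so the decomposition is invalid.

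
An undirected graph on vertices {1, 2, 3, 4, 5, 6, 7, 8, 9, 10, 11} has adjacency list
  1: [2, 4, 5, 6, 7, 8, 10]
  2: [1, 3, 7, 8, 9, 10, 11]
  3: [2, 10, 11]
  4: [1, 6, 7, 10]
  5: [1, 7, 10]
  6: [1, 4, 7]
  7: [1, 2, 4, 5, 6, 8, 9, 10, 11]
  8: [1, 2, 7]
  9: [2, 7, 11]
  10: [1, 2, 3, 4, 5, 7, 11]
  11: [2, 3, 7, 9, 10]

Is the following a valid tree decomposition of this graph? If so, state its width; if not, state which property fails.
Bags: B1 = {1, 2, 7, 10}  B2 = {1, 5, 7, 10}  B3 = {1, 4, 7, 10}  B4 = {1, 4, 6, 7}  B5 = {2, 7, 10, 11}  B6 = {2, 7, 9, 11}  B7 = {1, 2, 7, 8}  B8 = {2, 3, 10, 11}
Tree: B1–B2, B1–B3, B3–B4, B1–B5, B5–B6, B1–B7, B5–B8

Checking the three conditions: (i) the bags cover all of {1, 2, 3, 4, 5, 6, 7, 8, 9, 10, 11}; (ii) for each edge, some bag contains both endpoints; (iii) the bags containing any fixed vertex form a subtree. All hold, so the decomposition is valid with width 4 − 1 = 3.

Yes; width 3.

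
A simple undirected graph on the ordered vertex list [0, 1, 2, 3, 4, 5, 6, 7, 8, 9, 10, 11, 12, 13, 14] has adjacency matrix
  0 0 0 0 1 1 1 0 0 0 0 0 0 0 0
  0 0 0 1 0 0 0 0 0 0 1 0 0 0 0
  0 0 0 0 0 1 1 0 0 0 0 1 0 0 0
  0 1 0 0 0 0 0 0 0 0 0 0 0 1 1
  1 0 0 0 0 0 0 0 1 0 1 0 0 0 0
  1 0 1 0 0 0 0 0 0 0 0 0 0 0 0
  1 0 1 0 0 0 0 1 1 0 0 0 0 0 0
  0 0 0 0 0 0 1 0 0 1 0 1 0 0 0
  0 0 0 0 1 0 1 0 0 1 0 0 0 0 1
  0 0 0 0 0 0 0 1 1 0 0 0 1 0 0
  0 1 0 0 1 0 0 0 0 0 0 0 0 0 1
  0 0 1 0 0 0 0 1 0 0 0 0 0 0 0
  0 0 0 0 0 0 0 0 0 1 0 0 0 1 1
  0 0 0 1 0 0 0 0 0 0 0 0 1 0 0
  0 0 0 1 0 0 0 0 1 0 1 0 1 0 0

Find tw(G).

A width-3 tree decomposition is:
Bags: B1 = {0, 2, 5, 11}  B2 = {0, 2, 6, 11}  B3 = {0, 6, 7, 11}  B4 = {0, 4, 6, 7}  B5 = {4, 6, 7, 8}  B6 = {4, 7, 8, 9}  B7 = {4, 8, 9, 10}  B8 = {8, 9, 10, 14}  B9 = {9, 10, 12, 14}  B10 = {1, 10, 12, 14}  B11 = {1, 3, 12, 14}  B12 = {1, 3, 12, 13}
Tree: B1–B2, B2–B3, B3–B4, B4–B5, B5–B6, B6–B7, B7–B8, B8–B9, B9–B10, B10–B11, B11–B12
Each bag holds 4 vertices, so the decomposition has width 3, which upper-bounds the treewidth. For the lower bound: the 4 vertex sets {2,5,11}, {0}, {6}, {4,7,8,9} are disjoint, each induces a connected subgraph, and every pair is joined by at least one edge of G. Contracting each set to a single vertex therefore yields K_{4} as a minor, and since treewidth is minor-monotone, tw(G) ≥ tw(K_{4}) = 3. The upper and lower bounds meet at 3, so that is the treewidth.

3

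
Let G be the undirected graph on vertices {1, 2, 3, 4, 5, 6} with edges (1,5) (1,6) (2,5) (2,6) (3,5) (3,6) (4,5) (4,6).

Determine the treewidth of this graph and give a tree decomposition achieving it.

Treewidth 2.
One such decomposition:
Bags: B1 = {2, 5, 6}  B2 = {3, 5, 6}  B3 = {4, 5, 6}  B4 = {1, 5, 6}
Tree: B1–B2, B2–B3, B3–B4

Every bag has size at most 3, so the width is 3 − 1 = 2 and tw(G) ≤ 2. For the lower bound, G contains the cycle 2–5–3–6–2, so G is not a forest; only forests have treewidth ≤ 1, hence tw(G) ≥ 2. Therefore the treewidth is 2.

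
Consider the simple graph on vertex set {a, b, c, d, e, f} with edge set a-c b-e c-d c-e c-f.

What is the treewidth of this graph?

A width-1 tree decomposition is:
Bags: B1 = {b, e}  B2 = {c, e}  B3 = {c, f}  B4 = {c, d}  B5 = {a, c}
Tree: B1–B2, B2–B3, B2–B4, B3–B5
Each bag holds 2 vertices, so the decomposition has width 1, which upper-bounds the treewidth. Since G has at least one edge (e.g. e–b), it is not an edgeless graph, so tw(G) ≥ 1. The upper and lower bounds meet at 1, so that is the treewidth.

1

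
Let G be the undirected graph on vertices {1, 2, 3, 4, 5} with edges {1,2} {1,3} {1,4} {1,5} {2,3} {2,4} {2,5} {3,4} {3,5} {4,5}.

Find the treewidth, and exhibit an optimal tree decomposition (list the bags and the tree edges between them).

A single bag containing all 5 vertices is trivially a valid decomposition of width 4. On the other hand G contains the 5-clique {1, 2, 3, 4, 5}. A clique must lie in a single bag of any decomposition, so no decomposition can have width below 4. The upper and lower bounds meet at 4, so that is the treewidth.

Treewidth 4.
One optimal decomposition is:
Bags: B1 = {1, 2, 3, 4, 5}
Tree: (single bag)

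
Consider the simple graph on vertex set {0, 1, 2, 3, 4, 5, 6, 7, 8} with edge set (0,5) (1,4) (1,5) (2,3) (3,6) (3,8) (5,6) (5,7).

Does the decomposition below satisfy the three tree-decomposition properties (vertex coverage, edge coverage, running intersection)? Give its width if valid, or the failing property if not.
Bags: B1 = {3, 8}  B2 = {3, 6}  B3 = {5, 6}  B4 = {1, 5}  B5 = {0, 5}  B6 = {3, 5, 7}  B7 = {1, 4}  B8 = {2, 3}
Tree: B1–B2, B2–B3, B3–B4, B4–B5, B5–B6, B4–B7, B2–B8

No — bags containing vertex 3 are not connected in the tree.

A tree decomposition must satisfy three properties: every vertex lies in some bag; for every edge, both endpoints lie together in some bag; and for every vertex, the bags containing it form a connected subtree. Here bags containing vertex 3 are not connected in the tree, so the decomposition is invalid.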